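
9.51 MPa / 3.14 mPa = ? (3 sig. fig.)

3030000000

(9.51 × 10^6) / (3.14 × 10^-3) = 3.029 × 10^9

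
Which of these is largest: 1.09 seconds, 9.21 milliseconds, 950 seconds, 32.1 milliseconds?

950 seconds

1.09 seconds = 1.09 seconds
9.21 milliseconds = 0.00921 seconds
950 seconds = 950 seconds
32.1 milliseconds = 0.0321 seconds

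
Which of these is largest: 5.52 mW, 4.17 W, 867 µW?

4.17 W

5.52 mW = 0.00552 W
4.17 W = 4.17 W
867 µW = 0.000867 W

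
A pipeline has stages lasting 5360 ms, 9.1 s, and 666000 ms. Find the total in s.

In s:
  5360 ms = 5360 × 10^-3 s = 5.36
  9.1 s → 9.1
  666000 ms = 666000 × 10^-3 s = 666
Sum: 5.36 + 9.1 + 666 = 680.46

680.46 s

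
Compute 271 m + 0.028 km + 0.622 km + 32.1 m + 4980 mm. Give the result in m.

In m:
  271 m → 271
  0.028 km = 0.028 × 10^3 m = 28
  0.622 km = 0.622 × 10^3 m = 622
  32.1 m → 32.1
  4980 mm = 4980 × 10^-3 m = 4.98
Sum: 271 + 28 + 622 + 32.1 + 4.98 = 958.08

958.08 m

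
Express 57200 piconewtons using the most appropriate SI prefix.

= 57.2 × 10⁻⁹ newtons; 10⁻⁹ is nano.

57.2 nanonewtons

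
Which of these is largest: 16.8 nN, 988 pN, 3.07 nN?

16.8 nN

16.8 nN = 0.0000000168 N
988 pN = 0.000000000988 N
3.07 nN = 0.00000000307 N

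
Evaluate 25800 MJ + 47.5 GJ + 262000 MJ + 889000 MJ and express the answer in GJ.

In GJ:
  25800 MJ = 25800e-3 GJ = 25.8
  47.5 GJ → 47.5
  262000 MJ = 262000e-3 GJ = 262
  889000 MJ = 889000e-3 GJ = 889
Sum: 25.8 + 47.5 + 262 + 889 = 1224.3

1224.3 GJ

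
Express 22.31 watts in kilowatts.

0.02231 kilowatts

(no prefix) = 1e0, kilo = 1e3; factor is 1e-3.
22.31 × 1e-3 = 0.02231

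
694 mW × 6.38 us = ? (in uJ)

694e-3 × 6.38e-6 = 4427.72e-9 J

4.42772 uJ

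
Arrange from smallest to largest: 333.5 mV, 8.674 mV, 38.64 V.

8.674 mV < 333.5 mV < 38.64 V

333.5 mV = 0.3335 V
8.674 mV = 0.008674 V
38.64 V = 38.64 V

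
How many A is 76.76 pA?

0.00000000007676 A

pico = 10⁻¹², (no prefix) = 10⁰; factor is 10⁻¹².
76.76 × 10⁻¹² = 0.00000000007676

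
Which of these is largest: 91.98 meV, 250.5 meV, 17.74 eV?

17.74 eV

91.98 meV = 0.09198 eV
250.5 meV = 0.2505 eV
17.74 eV = 17.74 eV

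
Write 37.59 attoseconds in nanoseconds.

0.00000003759 nanoseconds

atto = 1e-18, nano = 1e-9; factor is 1e-9.
37.59 × 1e-9 = 0.00000003759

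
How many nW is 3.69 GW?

giga = 10^9, nano = 10^-9; factor is 10^18.
3.69 × 10^18 = 3690000000000000000

3690000000000000000 nW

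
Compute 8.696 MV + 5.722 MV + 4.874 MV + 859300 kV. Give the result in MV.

In MV:
  8.696 MV → 8.696
  5.722 MV → 5.722
  4.874 MV → 4.874
  859300 kV = 859300 × 10^-3 MV = 859.3
Sum: 8.696 + 5.722 + 4.874 + 859.3 = 878.592

878.592 MV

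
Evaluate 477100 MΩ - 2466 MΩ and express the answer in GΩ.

474.634 GΩ

In GΩ:
  477100 MΩ = 477100 × 10⁻³ GΩ = 477.1
  2466 MΩ = 2466 × 10⁻³ GΩ = 2.466
Difference: 477.1 - 2.466 = 474.634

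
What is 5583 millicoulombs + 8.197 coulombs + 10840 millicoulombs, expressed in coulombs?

24.62 coulombs

In coulombs:
  5583 millicoulombs = 5583e-3 coulombs = 5.583
  8.197 coulombs → 8.197
  10840 millicoulombs = 10840e-3 coulombs = 10.84
Sum: 5.583 + 8.197 + 10.84 = 24.62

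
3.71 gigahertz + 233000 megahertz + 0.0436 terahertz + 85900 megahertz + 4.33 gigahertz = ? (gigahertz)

370.54 gigahertz

In gigahertz:
  3.71 gigahertz → 3.71
  233000 megahertz = 233000e-3 gigahertz = 233
  0.0436 terahertz = 0.0436e3 gigahertz = 43.6
  85900 megahertz = 85900e-3 gigahertz = 85.9
  4.33 gigahertz → 4.33
Sum: 3.71 + 233 + 43.6 + 85.9 + 4.33 = 370.54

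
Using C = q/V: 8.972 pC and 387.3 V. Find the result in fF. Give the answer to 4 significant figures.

(8.972 × 10^-12) / (387.3) = 0.0231655 × 10^-12 F

23.17 fF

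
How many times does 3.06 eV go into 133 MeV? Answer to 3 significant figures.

43500000

(133e6) / (3.06) = 43.46e6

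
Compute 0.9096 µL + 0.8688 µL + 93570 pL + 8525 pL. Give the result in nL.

1880.495 nL

In nL:
  0.9096 µL = 0.9096 × 10^3 nL = 909.6
  0.8688 µL = 0.8688 × 10^3 nL = 868.8
  93570 pL = 93570 × 10^-3 nL = 93.57
  8525 pL = 8525 × 10^-3 nL = 8.525
Sum: 909.6 + 868.8 + 93.57 + 8.525 = 1880.495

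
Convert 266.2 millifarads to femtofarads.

266200000000000 femtofarads

milli = 10^-3, femto = 10^-15; factor is 10^12.
266.2 × 10^12 = 266200000000000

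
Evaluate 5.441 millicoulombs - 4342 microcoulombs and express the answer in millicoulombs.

1.099 millicoulombs

In millicoulombs:
  5.441 millicoulombs → 5.441
  4342 microcoulombs = 4342e-3 millicoulombs = 4.342
Difference: 5.441 - 4.342 = 1.099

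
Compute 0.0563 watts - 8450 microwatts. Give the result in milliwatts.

In milliwatts:
  0.0563 watts = 0.0563 × 10^3 milliwatts = 56.3
  8450 microwatts = 8450 × 10^-3 milliwatts = 8.45
Difference: 56.3 - 8.45 = 47.85

47.85 milliwatts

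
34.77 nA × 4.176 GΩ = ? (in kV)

34.77 × 10⁻⁹ × 4.176 × 10⁹ = 145.19952 V

0.14519952 kV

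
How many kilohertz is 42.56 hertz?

(no prefix) = 10⁰, kilo = 10³; factor is 10⁻³.
42.56 × 10⁻³ = 0.04256

0.04256 kilohertz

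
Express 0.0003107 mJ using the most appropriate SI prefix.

310.7 nJ

= 310.7 × 10⁻⁹ J; 10⁻⁹ is nano.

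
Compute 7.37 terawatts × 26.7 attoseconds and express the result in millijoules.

0.196779 millijoules

7.37e12 × 26.7e-18 = 196.779e-6 J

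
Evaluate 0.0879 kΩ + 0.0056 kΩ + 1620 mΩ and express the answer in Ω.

In Ω:
  0.0879 kΩ = 0.0879 × 10³ Ω = 87.9
  0.0056 kΩ = 0.0056 × 10³ Ω = 5.6
  1620 mΩ = 1620 × 10⁻³ Ω = 1.62
Sum: 87.9 + 5.6 + 1.62 = 95.12

95.12 Ω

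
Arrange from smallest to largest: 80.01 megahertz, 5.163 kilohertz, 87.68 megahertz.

5.163 kilohertz < 80.01 megahertz < 87.68 megahertz

80.01 megahertz = 80010000 hertz
5.163 kilohertz = 5163 hertz
87.68 megahertz = 87680000 hertz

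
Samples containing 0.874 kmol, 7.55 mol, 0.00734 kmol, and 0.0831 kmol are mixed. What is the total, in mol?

971.99 mol

In mol:
  0.874 kmol = 0.874 × 10^3 mol = 874
  7.55 mol → 7.55
  0.00734 kmol = 0.00734 × 10^3 mol = 7.34
  0.0831 kmol = 0.0831 × 10^3 mol = 83.1
Sum: 874 + 7.55 + 7.34 + 83.1 = 971.99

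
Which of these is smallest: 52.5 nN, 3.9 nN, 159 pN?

52.5 nN = 0.0000000525 N
3.9 nN = 0.0000000039 N
159 pN = 0.000000000159 N

159 pN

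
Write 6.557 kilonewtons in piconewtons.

kilo = 10³, pico = 10⁻¹²; factor is 10¹⁵.
6.557 × 10¹⁵ = 6557000000000000

6557000000000000 piconewtons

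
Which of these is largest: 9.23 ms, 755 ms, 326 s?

326 s

9.23 ms = 0.00923 s
755 ms = 0.755 s
326 s = 326 s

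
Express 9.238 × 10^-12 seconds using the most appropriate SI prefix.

= 9.238 × 10^-12 seconds; 10^-12 is pico.

9.238 picoseconds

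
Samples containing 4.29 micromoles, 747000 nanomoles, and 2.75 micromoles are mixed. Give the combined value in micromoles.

In micromoles:
  4.29 micromoles → 4.29
  747000 nanomoles = 747000 × 10⁻³ micromoles = 747
  2.75 micromoles → 2.75
Sum: 4.29 + 747 + 2.75 = 754.04

754.04 micromoles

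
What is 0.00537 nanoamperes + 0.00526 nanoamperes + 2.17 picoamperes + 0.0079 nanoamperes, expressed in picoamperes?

In picoamperes:
  0.00537 nanoamperes = 0.00537 × 10³ picoamperes = 5.37
  0.00526 nanoamperes = 0.00526 × 10³ picoamperes = 5.26
  2.17 picoamperes → 2.17
  0.0079 nanoamperes = 0.0079 × 10³ picoamperes = 7.9
Sum: 5.37 + 5.26 + 2.17 + 7.9 = 20.7

20.7 picoamperes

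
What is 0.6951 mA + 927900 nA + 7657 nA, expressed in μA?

In μA:
  0.6951 mA = 0.6951 × 10^3 μA = 695.1
  927900 nA = 927900 × 10^-3 μA = 927.9
  7657 nA = 7657 × 10^-3 μA = 7.657
Sum: 695.1 + 927.9 + 7.657 = 1630.657

1630.657 μA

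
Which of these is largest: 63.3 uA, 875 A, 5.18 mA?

875 A

63.3 uA = 0.0000633 A
875 A = 875 A
5.18 mA = 0.00518 A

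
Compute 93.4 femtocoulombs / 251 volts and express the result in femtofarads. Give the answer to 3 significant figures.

0.372 femtofarads

(93.4 × 10⁻¹⁵) / (251) = 0.37211 × 10⁻¹⁵ F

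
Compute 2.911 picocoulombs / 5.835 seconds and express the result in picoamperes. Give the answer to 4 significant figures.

(2.911e-12) / (5.835) = 0.498886e-12 A

0.4989 picoamperes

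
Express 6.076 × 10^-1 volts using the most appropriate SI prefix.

607.6 millivolts

= 607.6 × 10^-3 volts; 10^-3 is milli.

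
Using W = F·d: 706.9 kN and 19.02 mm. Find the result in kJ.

706.9e3 × 19.02e-3 = 13445.238 J

13.445238 kJ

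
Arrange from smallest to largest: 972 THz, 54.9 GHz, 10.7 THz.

972 THz = 972000000000000 Hz
54.9 GHz = 54900000000 Hz
10.7 THz = 10700000000000 Hz

54.9 GHz < 10.7 THz < 972 THz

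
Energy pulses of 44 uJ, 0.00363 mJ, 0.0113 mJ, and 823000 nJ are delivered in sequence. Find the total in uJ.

In uJ:
  44 uJ → 44
  0.00363 mJ = 0.00363e3 uJ = 3.63
  0.0113 mJ = 0.0113e3 uJ = 11.3
  823000 nJ = 823000e-3 uJ = 823
Sum: 44 + 3.63 + 11.3 + 823 = 881.93

881.93 uJ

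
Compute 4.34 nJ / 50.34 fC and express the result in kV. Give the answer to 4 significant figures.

86.21 kV

(4.34e-9) / (50.34e-15) = 0.0862137e6 V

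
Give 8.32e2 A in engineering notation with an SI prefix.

= 832 A; mantissa already in [1, 1000).

832 A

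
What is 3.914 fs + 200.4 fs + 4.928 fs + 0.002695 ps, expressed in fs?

211.937 fs

In fs:
  3.914 fs → 3.914
  200.4 fs → 200.4
  4.928 fs → 4.928
  0.002695 ps = 0.002695 × 10^3 fs = 2.695
Sum: 3.914 + 200.4 + 4.928 + 2.695 = 211.937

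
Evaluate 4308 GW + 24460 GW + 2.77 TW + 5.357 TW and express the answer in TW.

36.895 TW

In TW:
  4308 GW = 4308 × 10^-3 TW = 4.308
  24460 GW = 24460 × 10^-3 TW = 24.46
  2.77 TW → 2.77
  5.357 TW → 5.357
Sum: 4.308 + 24.46 + 2.77 + 5.357 = 36.895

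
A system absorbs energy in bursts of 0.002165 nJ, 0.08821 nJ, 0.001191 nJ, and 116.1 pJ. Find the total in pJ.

207.666 pJ

In pJ:
  0.002165 nJ = 0.002165e3 pJ = 2.165
  0.08821 nJ = 0.08821e3 pJ = 88.21
  0.001191 nJ = 0.001191e3 pJ = 1.191
  116.1 pJ → 116.1
Sum: 2.165 + 88.21 + 1.191 + 116.1 = 207.666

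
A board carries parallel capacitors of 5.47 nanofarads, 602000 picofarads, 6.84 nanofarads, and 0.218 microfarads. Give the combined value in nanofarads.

832.31 nanofarads

In nanofarads:
  5.47 nanofarads → 5.47
  602000 picofarads = 602000e-3 nanofarads = 602
  6.84 nanofarads → 6.84
  0.218 microfarads = 0.218e3 nanofarads = 218
Sum: 5.47 + 602 + 6.84 + 218 = 832.31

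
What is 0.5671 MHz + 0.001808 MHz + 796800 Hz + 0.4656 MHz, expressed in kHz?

1831.308 kHz

In kHz:
  0.5671 MHz = 0.5671 × 10³ kHz = 567.1
  0.001808 MHz = 0.001808 × 10³ kHz = 1.808
  796800 Hz = 796800 × 10⁻³ kHz = 796.8
  0.4656 MHz = 0.4656 × 10³ kHz = 465.6
Sum: 567.1 + 1.808 + 796.8 + 465.6 = 1831.308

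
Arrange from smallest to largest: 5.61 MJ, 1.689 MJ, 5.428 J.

5.428 J < 1.689 MJ < 5.61 MJ

5.61 MJ = 5610000 J
1.689 MJ = 1689000 J
5.428 J = 5.428 J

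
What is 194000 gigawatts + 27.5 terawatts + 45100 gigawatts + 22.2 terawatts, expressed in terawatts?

288.8 terawatts

In terawatts:
  194000 gigawatts = 194000e-3 terawatts = 194
  27.5 terawatts → 27.5
  45100 gigawatts = 45100e-3 terawatts = 45.1
  22.2 terawatts → 22.2
Sum: 194 + 27.5 + 45.1 + 22.2 = 288.8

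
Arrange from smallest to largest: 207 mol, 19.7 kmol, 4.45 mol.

4.45 mol < 207 mol < 19.7 kmol

207 mol = 207 mol
19.7 kmol = 19700 mol
4.45 mol = 4.45 mol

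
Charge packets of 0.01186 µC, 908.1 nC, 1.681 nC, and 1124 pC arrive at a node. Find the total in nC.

922.765 nC

In nC:
  0.01186 µC = 0.01186 × 10³ nC = 11.86
  908.1 nC → 908.1
  1.681 nC → 1.681
  1124 pC = 1124 × 10⁻³ nC = 1.124
Sum: 11.86 + 908.1 + 1.681 + 1.124 = 922.765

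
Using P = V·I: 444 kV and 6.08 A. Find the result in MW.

2.69952 MW

444 × 10^3 × 6.08 = 2699.52 × 10^3 W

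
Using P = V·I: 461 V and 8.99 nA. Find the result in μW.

4.14439 μW

461 × 8.99e-9 = 4144.39e-9 W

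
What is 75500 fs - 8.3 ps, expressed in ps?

In ps:
  75500 fs = 75500 × 10⁻³ ps = 75.5
  8.3 ps → 8.3
Difference: 75.5 - 8.3 = 67.2

67.2 ps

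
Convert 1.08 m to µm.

1080000 µm

(no prefix) = 10⁰, micro = 10⁻⁶; factor is 10⁶.
1.08 × 10⁶ = 1080000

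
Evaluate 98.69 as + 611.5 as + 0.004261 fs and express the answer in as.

In as:
  98.69 as → 98.69
  611.5 as → 611.5
  0.004261 fs = 0.004261 × 10³ as = 4.261
Sum: 98.69 + 611.5 + 4.261 = 714.451

714.451 as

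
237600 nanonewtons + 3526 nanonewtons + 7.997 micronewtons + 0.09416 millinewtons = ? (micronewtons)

In micronewtons:
  237600 nanonewtons = 237600 × 10^-3 micronewtons = 237.6
  3526 nanonewtons = 3526 × 10^-3 micronewtons = 3.526
  7.997 micronewtons → 7.997
  0.09416 millinewtons = 0.09416 × 10^3 micronewtons = 94.16
Sum: 237.6 + 3.526 + 7.997 + 94.16 = 343.283

343.283 micronewtons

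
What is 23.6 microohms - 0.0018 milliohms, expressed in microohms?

In microohms:
  23.6 microohms → 23.6
  0.0018 milliohms = 0.0018 × 10³ microohms = 1.8
Difference: 23.6 - 1.8 = 21.8

21.8 microohms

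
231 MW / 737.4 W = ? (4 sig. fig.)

313300

(231 × 10^6) / (737.4) = 0.31326 × 10^6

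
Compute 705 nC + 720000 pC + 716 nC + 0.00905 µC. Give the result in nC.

2150.05 nC

In nC:
  705 nC → 705
  720000 pC = 720000 × 10^-3 nC = 720
  716 nC → 716
  0.00905 µC = 0.00905 × 10^3 nC = 9.05
Sum: 705 + 720 + 716 + 9.05 = 2150.05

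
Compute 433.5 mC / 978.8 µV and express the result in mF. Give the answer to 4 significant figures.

(433.5 × 10⁻³) / (978.8 × 10⁻⁶) = 0.442889 × 10³ F

442900 mF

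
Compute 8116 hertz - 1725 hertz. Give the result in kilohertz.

6.391 kilohertz

In kilohertz:
  8116 hertz = 8116e-3 kilohertz = 8.116
  1725 hertz = 1725e-3 kilohertz = 1.725
Difference: 8.116 - 1.725 = 6.391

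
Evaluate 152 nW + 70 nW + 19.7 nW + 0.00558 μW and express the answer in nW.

247.28 nW

In nW:
  152 nW → 152
  70 nW → 70
  19.7 nW → 19.7
  0.00558 μW = 0.00558 × 10^3 nW = 5.58
Sum: 152 + 70 + 19.7 + 5.58 = 247.28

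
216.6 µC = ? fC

216600000000 fC

micro = 1e-6, femto = 1e-15; factor is 1e9.
216.6 × 1e9 = 216600000000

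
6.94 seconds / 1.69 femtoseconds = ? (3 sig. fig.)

(6.94) / (1.69 × 10^-15) = 4.107 × 10^15

4110000000000000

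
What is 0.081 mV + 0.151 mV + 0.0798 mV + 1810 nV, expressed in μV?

In μV:
  0.081 mV = 0.081 × 10^3 μV = 81
  0.151 mV = 0.151 × 10^3 μV = 151
  0.0798 mV = 0.0798 × 10^3 μV = 79.8
  1810 nV = 1810 × 10^-3 μV = 1.81
Sum: 81 + 151 + 79.8 + 1.81 = 313.61

313.61 μV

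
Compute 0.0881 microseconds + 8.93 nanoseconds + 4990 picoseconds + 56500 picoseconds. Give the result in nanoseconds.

In nanoseconds:
  0.0881 microseconds = 0.0881 × 10^3 nanoseconds = 88.1
  8.93 nanoseconds → 8.93
  4990 picoseconds = 4990 × 10^-3 nanoseconds = 4.99
  56500 picoseconds = 56500 × 10^-3 nanoseconds = 56.5
Sum: 88.1 + 8.93 + 4.99 + 56.5 = 158.52

158.52 nanoseconds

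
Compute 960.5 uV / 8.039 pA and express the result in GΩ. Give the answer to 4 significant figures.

0.1195 GΩ

(960.5 × 10⁻⁶) / (8.039 × 10⁻¹²) = 119.48 × 10⁶ Ω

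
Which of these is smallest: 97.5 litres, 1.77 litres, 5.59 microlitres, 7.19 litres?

5.59 microlitres

97.5 litres = 97.5 litres
1.77 litres = 1.77 litres
5.59 microlitres = 0.00000559 litres
7.19 litres = 7.19 litres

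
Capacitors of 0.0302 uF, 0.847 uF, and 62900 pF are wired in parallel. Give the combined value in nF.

In nF:
  0.0302 uF = 0.0302e3 nF = 30.2
  0.847 uF = 0.847e3 nF = 847
  62900 pF = 62900e-3 nF = 62.9
Sum: 30.2 + 847 + 62.9 = 940.1

940.1 nF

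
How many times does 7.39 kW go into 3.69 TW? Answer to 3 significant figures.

(3.69 × 10¹²) / (7.39 × 10³) = 0.4993 × 10⁹

499000000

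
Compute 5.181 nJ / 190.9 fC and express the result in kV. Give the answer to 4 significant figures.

(5.181e-9) / (190.9e-15) = 0.0271399e6 V

27.14 kV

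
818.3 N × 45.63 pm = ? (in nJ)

37.339029 nJ

818.3 × 45.63 × 10⁻¹² = 37339.029 × 10⁻¹² J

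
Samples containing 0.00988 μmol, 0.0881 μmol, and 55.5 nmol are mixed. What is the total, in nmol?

In nmol:
  0.00988 μmol = 0.00988e3 nmol = 9.88
  0.0881 μmol = 0.0881e3 nmol = 88.1
  55.5 nmol → 55.5
Sum: 9.88 + 88.1 + 55.5 = 153.48

153.48 nmol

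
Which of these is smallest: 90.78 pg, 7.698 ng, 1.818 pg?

1.818 pg

90.78 pg = 0.00000000009078 g
7.698 ng = 0.000000007698 g
1.818 pg = 0.000000000001818 g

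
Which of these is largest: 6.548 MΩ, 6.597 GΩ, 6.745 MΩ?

6.597 GΩ

6.548 MΩ = 6548000 Ω
6.597 GΩ = 6597000000 Ω
6.745 MΩ = 6745000 Ω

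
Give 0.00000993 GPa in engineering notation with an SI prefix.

9.93 kPa

= 9.93e3 Pa; 1e3 is kilo.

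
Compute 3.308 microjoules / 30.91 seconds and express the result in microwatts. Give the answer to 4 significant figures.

0.1070 microwatts

(3.308 × 10⁻⁶) / (30.91) = 0.10702 × 10⁻⁶ W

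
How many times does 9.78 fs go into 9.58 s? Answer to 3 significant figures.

980000000000000

(9.58) / (9.78e-15) = 0.9796e15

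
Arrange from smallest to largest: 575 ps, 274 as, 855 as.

575 ps = 0.000000000575 s
274 as = 0.000000000000000274 s
855 as = 0.000000000000000855 s

274 as < 855 as < 575 ps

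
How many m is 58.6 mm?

milli = 10^-3, (no prefix) = 10^0; factor is 10^-3.
58.6 × 10^-3 = 0.0586

0.0586 m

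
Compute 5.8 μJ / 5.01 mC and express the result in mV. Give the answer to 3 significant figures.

(5.8 × 10⁻⁶) / (5.01 × 10⁻³) = 1.1577 × 10⁻³ V

1.16 mV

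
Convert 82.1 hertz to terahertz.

(no prefix) = 10^0, tera = 10^12; factor is 10^-12.
82.1 × 10^-12 = 0.0000000000821

0.0000000000821 terahertz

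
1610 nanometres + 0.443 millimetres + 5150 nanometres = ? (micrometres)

449.76 micrometres

In micrometres:
  1610 nanometres = 1610e-3 micrometres = 1.61
  0.443 millimetres = 0.443e3 micrometres = 443
  5150 nanometres = 5150e-3 micrometres = 5.15
Sum: 1.61 + 443 + 5.15 = 449.76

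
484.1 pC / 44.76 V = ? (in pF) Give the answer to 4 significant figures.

10.82 pF

(484.1e-12) / (44.76) = 10.8155e-12 F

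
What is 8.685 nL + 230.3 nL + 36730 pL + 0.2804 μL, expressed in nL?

556.115 nL

In nL:
  8.685 nL → 8.685
  230.3 nL → 230.3
  36730 pL = 36730 × 10^-3 nL = 36.73
  0.2804 μL = 0.2804 × 10^3 nL = 280.4
Sum: 8.685 + 230.3 + 36.73 + 280.4 = 556.115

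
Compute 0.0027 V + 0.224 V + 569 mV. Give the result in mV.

In mV:
  0.0027 V = 0.0027e3 mV = 2.7
  0.224 V = 0.224e3 mV = 224
  569 mV → 569
Sum: 2.7 + 224 + 569 = 795.7

795.7 mV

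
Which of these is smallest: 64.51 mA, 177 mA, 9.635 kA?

64.51 mA = 0.06451 A
177 mA = 0.177 A
9.635 kA = 9635 A

64.51 mA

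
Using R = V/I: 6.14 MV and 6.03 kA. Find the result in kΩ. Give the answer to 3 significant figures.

1.02 kΩ

(6.14 × 10^6) / (6.03 × 10^3) = 1.0182 × 10^3 Ω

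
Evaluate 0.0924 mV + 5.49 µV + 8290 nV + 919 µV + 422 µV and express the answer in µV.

1447.18 µV

In µV:
  0.0924 mV = 0.0924e3 µV = 92.4
  5.49 µV → 5.49
  8290 nV = 8290e-3 µV = 8.29
  919 µV → 919
  422 µV → 422
Sum: 92.4 + 5.49 + 8.29 + 919 + 422 = 1447.18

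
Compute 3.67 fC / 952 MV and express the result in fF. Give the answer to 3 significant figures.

(3.67 × 10^-15) / (952 × 10^6) = 0.003855 × 10^-21 F

0.00000000386 fF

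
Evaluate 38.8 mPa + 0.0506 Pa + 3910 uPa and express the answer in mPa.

93.31 mPa

In mPa:
  38.8 mPa → 38.8
  0.0506 Pa = 0.0506e3 mPa = 50.6
  3910 uPa = 3910e-3 mPa = 3.91
Sum: 38.8 + 50.6 + 3.91 = 93.31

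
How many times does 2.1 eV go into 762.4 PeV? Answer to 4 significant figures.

363000000000000000

(762.4 × 10¹⁵) / (2.1) = 363.05 × 10¹⁵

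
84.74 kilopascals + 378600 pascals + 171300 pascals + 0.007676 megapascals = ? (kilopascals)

In kilopascals:
  84.74 kilopascals → 84.74
  378600 pascals = 378600 × 10⁻³ kilopascals = 378.6
  171300 pascals = 171300 × 10⁻³ kilopascals = 171.3
  0.007676 megapascals = 0.007676 × 10³ kilopascals = 7.676
Sum: 84.74 + 378.6 + 171.3 + 7.676 = 642.316

642.316 kilopascals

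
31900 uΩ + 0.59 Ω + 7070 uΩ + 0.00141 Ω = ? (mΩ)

In mΩ:
  31900 uΩ = 31900e-3 mΩ = 31.9
  0.59 Ω = 0.59e3 mΩ = 590
  7070 uΩ = 7070e-3 mΩ = 7.07
  0.00141 Ω = 0.00141e3 mΩ = 1.41
Sum: 31.9 + 590 + 7.07 + 1.41 = 630.38

630.38 mΩ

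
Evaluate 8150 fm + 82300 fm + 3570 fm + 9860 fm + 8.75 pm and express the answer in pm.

In pm:
  8150 fm = 8150e-3 pm = 8.15
  82300 fm = 82300e-3 pm = 82.3
  3570 fm = 3570e-3 pm = 3.57
  9860 fm = 9860e-3 pm = 9.86
  8.75 pm → 8.75
Sum: 8.15 + 82.3 + 3.57 + 9.86 + 8.75 = 112.63

112.63 pm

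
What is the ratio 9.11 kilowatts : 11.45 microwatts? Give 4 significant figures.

795600000

(9.11 × 10^3) / (11.45 × 10^-6) = 0.79563 × 10^9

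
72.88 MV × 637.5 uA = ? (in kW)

72.88 × 10^6 × 637.5 × 10^-6 = 46461 W

46.461 kW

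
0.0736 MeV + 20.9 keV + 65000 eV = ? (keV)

In keV:
  0.0736 MeV = 0.0736 × 10^3 keV = 73.6
  20.9 keV → 20.9
  65000 eV = 65000 × 10^-3 keV = 65
Sum: 73.6 + 20.9 + 65 = 159.5

159.5 keV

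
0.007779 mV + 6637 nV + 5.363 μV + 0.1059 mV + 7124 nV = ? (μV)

In μV:
  0.007779 mV = 0.007779 × 10³ μV = 7.779
  6637 nV = 6637 × 10⁻³ μV = 6.637
  5.363 μV → 5.363
  0.1059 mV = 0.1059 × 10³ μV = 105.9
  7124 nV = 7124 × 10⁻³ μV = 7.124
Sum: 7.779 + 6.637 + 5.363 + 105.9 + 7.124 = 132.803

132.803 μV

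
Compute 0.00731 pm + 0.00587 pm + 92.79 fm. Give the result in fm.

In fm:
  0.00731 pm = 0.00731e3 fm = 7.31
  0.00587 pm = 0.00587e3 fm = 5.87
  92.79 fm → 92.79
Sum: 7.31 + 5.87 + 92.79 = 105.97

105.97 fm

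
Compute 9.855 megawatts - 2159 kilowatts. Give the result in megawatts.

7.696 megawatts

In megawatts:
  9.855 megawatts → 9.855
  2159 kilowatts = 2159e-3 megawatts = 2.159
Difference: 9.855 - 2.159 = 7.696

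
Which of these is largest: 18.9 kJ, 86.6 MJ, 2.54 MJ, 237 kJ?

86.6 MJ

18.9 kJ = 18900 J
86.6 MJ = 86600000 J
2.54 MJ = 2540000 J
237 kJ = 237000 J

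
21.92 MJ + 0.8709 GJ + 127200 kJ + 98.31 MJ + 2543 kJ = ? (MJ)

In MJ:
  21.92 MJ → 21.92
  0.8709 GJ = 0.8709 × 10³ MJ = 870.9
  127200 kJ = 127200 × 10⁻³ MJ = 127.2
  98.31 MJ → 98.31
  2543 kJ = 2543 × 10⁻³ MJ = 2.543
Sum: 21.92 + 870.9 + 127.2 + 98.31 + 2.543 = 1120.873

1120.873 MJ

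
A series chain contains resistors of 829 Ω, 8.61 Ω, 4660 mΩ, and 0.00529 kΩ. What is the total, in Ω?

In Ω:
  829 Ω → 829
  8.61 Ω → 8.61
  4660 mΩ = 4660 × 10⁻³ Ω = 4.66
  0.00529 kΩ = 0.00529 × 10³ Ω = 5.29
Sum: 829 + 8.61 + 4.66 + 5.29 = 847.56

847.56 Ω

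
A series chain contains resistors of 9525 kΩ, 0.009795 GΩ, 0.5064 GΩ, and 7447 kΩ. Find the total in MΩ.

In MΩ:
  9525 kΩ = 9525 × 10⁻³ MΩ = 9.525
  0.009795 GΩ = 0.009795 × 10³ MΩ = 9.795
  0.5064 GΩ = 0.5064 × 10³ MΩ = 506.4
  7447 kΩ = 7447 × 10⁻³ MΩ = 7.447
Sum: 9.525 + 9.795 + 506.4 + 7.447 = 533.167

533.167 MΩ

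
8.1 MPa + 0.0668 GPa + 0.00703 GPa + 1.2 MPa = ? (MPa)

83.13 MPa

In MPa:
  8.1 MPa → 8.1
  0.0668 GPa = 0.0668 × 10³ MPa = 66.8
  0.00703 GPa = 0.00703 × 10³ MPa = 7.03
  1.2 MPa → 1.2
Sum: 8.1 + 66.8 + 7.03 + 1.2 = 83.13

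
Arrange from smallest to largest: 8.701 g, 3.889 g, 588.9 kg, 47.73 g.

3.889 g < 8.701 g < 47.73 g < 588.9 kg

8.701 g = 8.701 g
3.889 g = 3.889 g
588.9 kg = 588900 g
47.73 g = 47.73 g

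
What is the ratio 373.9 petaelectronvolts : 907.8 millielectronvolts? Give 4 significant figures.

411900000000000000

(373.9e15) / (907.8e-3) = 0.41187e18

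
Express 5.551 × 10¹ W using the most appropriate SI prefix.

55.51 W

= 55.51 W; mantissa already in [1, 1000).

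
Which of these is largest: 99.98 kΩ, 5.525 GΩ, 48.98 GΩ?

48.98 GΩ

99.98 kΩ = 99980 Ω
5.525 GΩ = 5525000000 Ω
48.98 GΩ = 48980000000 Ω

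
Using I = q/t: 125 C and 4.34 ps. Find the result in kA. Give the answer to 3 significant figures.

28800000000 kA

(125) / (4.34 × 10^-12) = 28.802 × 10^12 A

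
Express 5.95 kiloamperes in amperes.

5950 amperes

kilo = 1e3, (no prefix) = 1e0; factor is 1e3.
5.95 × 1e3 = 5950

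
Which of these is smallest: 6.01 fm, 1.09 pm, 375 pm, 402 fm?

6.01 fm

6.01 fm = 0.00000000000000601 m
1.09 pm = 0.00000000000109 m
375 pm = 0.000000000375 m
402 fm = 0.000000000000402 m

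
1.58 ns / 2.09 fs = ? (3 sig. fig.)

756000

(1.58 × 10⁻⁹) / (2.09 × 10⁻¹⁵) = 0.756 × 10⁶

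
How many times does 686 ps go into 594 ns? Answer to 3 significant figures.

866

(594 × 10⁻⁹) / (686 × 10⁻¹²) = 0.8659 × 10³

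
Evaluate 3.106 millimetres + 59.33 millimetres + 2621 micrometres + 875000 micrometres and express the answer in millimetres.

In millimetres:
  3.106 millimetres → 3.106
  59.33 millimetres → 59.33
  2621 micrometres = 2621e-3 millimetres = 2.621
  875000 micrometres = 875000e-3 millimetres = 875
Sum: 3.106 + 59.33 + 2.621 + 875 = 940.057

940.057 millimetres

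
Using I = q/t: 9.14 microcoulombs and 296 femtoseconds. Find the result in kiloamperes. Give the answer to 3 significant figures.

30900 kiloamperes

(9.14e-6) / (296e-15) = 0.030878e9 A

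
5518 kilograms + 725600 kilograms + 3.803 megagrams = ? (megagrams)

In megagrams:
  5518 kilograms = 5518e-3 megagrams = 5.518
  725600 kilograms = 725600e-3 megagrams = 725.6
  3.803 megagrams → 3.803
Sum: 5.518 + 725.6 + 3.803 = 734.921

734.921 megagrams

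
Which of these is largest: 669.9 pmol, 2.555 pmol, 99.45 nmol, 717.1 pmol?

669.9 pmol = 0.0000000006699 mol
2.555 pmol = 0.000000000002555 mol
99.45 nmol = 0.00000009945 mol
717.1 pmol = 0.0000000007171 mol

99.45 nmol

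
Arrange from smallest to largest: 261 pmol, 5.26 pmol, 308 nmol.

261 pmol = 0.000000000261 mol
5.26 pmol = 0.00000000000526 mol
308 nmol = 0.000000308 mol

5.26 pmol < 261 pmol < 308 nmol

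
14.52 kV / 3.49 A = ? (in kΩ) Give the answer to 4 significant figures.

(14.52 × 10^3) / (3.49) = 4.16046 × 10^3 Ω

4.160 kΩ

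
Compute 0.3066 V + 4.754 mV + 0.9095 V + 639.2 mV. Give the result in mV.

In mV:
  0.3066 V = 0.3066 × 10³ mV = 306.6
  4.754 mV → 4.754
  0.9095 V = 0.9095 × 10³ mV = 909.5
  639.2 mV → 639.2
Sum: 306.6 + 4.754 + 909.5 + 639.2 = 1860.054

1860.054 mV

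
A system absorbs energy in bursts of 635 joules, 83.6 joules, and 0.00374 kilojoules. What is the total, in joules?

722.34 joules

In joules:
  635 joules → 635
  83.6 joules → 83.6
  0.00374 kilojoules = 0.00374e3 joules = 3.74
Sum: 635 + 83.6 + 3.74 = 722.34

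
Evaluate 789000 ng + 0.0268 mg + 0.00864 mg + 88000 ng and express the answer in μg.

In μg:
  789000 ng = 789000e-3 μg = 789
  0.0268 mg = 0.0268e3 μg = 26.8
  0.00864 mg = 0.00864e3 μg = 8.64
  88000 ng = 88000e-3 μg = 88
Sum: 789 + 26.8 + 8.64 + 88 = 912.44

912.44 μg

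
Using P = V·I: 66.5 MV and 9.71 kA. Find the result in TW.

66.5 × 10^6 × 9.71 × 10^3 = 645.715 × 10^9 W

0.645715 TW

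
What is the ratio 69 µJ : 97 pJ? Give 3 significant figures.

711000

(69 × 10^-6) / (97 × 10^-12) = 0.7113 × 10^6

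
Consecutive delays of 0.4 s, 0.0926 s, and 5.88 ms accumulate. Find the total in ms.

In ms:
  0.4 s = 0.4 × 10³ ms = 400
  0.0926 s = 0.0926 × 10³ ms = 92.6
  5.88 ms → 5.88
Sum: 400 + 92.6 + 5.88 = 498.48

498.48 ms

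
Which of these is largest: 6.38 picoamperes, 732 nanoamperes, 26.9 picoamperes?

732 nanoamperes

6.38 picoamperes = 0.00000000000638 amperes
732 nanoamperes = 0.000000732 amperes
26.9 picoamperes = 0.0000000000269 amperes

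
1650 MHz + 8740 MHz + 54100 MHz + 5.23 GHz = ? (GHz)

In GHz:
  1650 MHz = 1650e-3 GHz = 1.65
  8740 MHz = 8740e-3 GHz = 8.74
  54100 MHz = 54100e-3 GHz = 54.1
  5.23 GHz → 5.23
Sum: 1.65 + 8.74 + 54.1 + 5.23 = 69.72

69.72 GHz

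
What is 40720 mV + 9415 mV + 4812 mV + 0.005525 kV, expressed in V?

In V:
  40720 mV = 40720 × 10^-3 V = 40.72
  9415 mV = 9415 × 10^-3 V = 9.415
  4812 mV = 4812 × 10^-3 V = 4.812
  0.005525 kV = 0.005525 × 10^3 V = 5.525
Sum: 40.72 + 9.415 + 4.812 + 5.525 = 60.472

60.472 V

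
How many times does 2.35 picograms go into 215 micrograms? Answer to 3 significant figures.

91500000

(215 × 10⁻⁶) / (2.35 × 10⁻¹²) = 91.49 × 10⁶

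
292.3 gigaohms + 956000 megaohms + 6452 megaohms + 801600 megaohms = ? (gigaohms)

2056.352 gigaohms

In gigaohms:
  292.3 gigaohms → 292.3
  956000 megaohms = 956000 × 10^-3 gigaohms = 956
  6452 megaohms = 6452 × 10^-3 gigaohms = 6.452
  801600 megaohms = 801600 × 10^-3 gigaohms = 801.6
Sum: 292.3 + 956 + 6.452 + 801.6 = 2056.352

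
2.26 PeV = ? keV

peta = 1e15, kilo = 1e3; factor is 1e12.
2.26 × 1e12 = 2260000000000

2260000000000 keV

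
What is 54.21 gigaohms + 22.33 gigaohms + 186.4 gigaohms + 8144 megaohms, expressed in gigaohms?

In gigaohms:
  54.21 gigaohms → 54.21
  22.33 gigaohms → 22.33
  186.4 gigaohms → 186.4
  8144 megaohms = 8144 × 10^-3 gigaohms = 8.144
Sum: 54.21 + 22.33 + 186.4 + 8.144 = 271.084

271.084 gigaohms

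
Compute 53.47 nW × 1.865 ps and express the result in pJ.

53.47 × 10⁻⁹ × 1.865 × 10⁻¹² = 99.72155 × 10⁻²¹ J

0.00000009972155 pJ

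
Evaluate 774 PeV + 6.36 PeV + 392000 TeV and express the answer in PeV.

1172.36 PeV

In PeV:
  774 PeV → 774
  6.36 PeV → 6.36
  392000 TeV = 392000 × 10⁻³ PeV = 392
Sum: 774 + 6.36 + 392 = 1172.36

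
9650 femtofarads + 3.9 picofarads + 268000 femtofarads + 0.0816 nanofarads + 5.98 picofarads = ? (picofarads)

369.13 picofarads

In picofarads:
  9650 femtofarads = 9650 × 10^-3 picofarads = 9.65
  3.9 picofarads → 3.9
  268000 femtofarads = 268000 × 10^-3 picofarads = 268
  0.0816 nanofarads = 0.0816 × 10^3 picofarads = 81.6
  5.98 picofarads → 5.98
Sum: 9.65 + 3.9 + 268 + 81.6 + 5.98 = 369.13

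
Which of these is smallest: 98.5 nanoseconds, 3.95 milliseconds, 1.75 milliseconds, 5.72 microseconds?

98.5 nanoseconds

98.5 nanoseconds = 0.0000000985 seconds
3.95 milliseconds = 0.00395 seconds
1.75 milliseconds = 0.00175 seconds
5.72 microseconds = 0.00000572 seconds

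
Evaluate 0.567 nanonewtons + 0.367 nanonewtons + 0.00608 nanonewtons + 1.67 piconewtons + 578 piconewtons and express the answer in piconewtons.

1519.75 piconewtons

In piconewtons:
  0.567 nanonewtons = 0.567 × 10³ piconewtons = 567
  0.367 nanonewtons = 0.367 × 10³ piconewtons = 367
  0.00608 nanonewtons = 0.00608 × 10³ piconewtons = 6.08
  1.67 piconewtons → 1.67
  578 piconewtons → 578
Sum: 567 + 367 + 6.08 + 1.67 + 578 = 1519.75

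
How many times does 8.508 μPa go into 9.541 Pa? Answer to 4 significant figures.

1121000

(9.541) / (8.508 × 10⁻⁶) = 1.1214 × 10⁶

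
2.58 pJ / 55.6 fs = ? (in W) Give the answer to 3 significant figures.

46.4 W

(2.58 × 10⁻¹²) / (55.6 × 10⁻¹⁵) = 0.046403 × 10³ W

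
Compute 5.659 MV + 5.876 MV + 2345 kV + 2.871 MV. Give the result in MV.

In MV:
  5.659 MV → 5.659
  5.876 MV → 5.876
  2345 kV = 2345 × 10^-3 MV = 2.345
  2.871 MV → 2.871
Sum: 5.659 + 5.876 + 2.345 + 2.871 = 16.751

16.751 MV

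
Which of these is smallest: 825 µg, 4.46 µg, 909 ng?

825 µg = 0.000825 g
4.46 µg = 0.00000446 g
909 ng = 0.000000909 g

909 ng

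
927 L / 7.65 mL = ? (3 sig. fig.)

121000

(927) / (7.65 × 10⁻³) = 121.2 × 10³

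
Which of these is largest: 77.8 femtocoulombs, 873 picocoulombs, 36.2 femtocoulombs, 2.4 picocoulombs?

77.8 femtocoulombs = 0.0000000000000778 coulombs
873 picocoulombs = 0.000000000873 coulombs
36.2 femtocoulombs = 0.0000000000000362 coulombs
2.4 picocoulombs = 0.0000000000024 coulombs

873 picocoulombs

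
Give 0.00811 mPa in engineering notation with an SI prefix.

8.11 uPa

= 8.11 × 10^-6 Pa; 10^-6 is micro.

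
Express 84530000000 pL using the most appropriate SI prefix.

= 84.53 × 10^-3 L; 10^-3 is milli.

84.53 mL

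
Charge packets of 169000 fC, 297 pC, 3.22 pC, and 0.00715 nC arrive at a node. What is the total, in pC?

476.37 pC

In pC:
  169000 fC = 169000e-3 pC = 169
  297 pC → 297
  3.22 pC → 3.22
  0.00715 nC = 0.00715e3 pC = 7.15
Sum: 169 + 297 + 3.22 + 7.15 = 476.37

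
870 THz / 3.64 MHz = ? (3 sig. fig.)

239000000

(870e12) / (3.64e6) = 239e6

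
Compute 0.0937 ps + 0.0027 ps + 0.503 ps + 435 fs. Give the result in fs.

In fs:
  0.0937 ps = 0.0937 × 10^3 fs = 93.7
  0.0027 ps = 0.0027 × 10^3 fs = 2.7
  0.503 ps = 0.503 × 10^3 fs = 503
  435 fs → 435
Sum: 93.7 + 2.7 + 503 + 435 = 1034.4

1034.4 fs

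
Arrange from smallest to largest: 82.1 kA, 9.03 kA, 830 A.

82.1 kA = 82100 A
9.03 kA = 9030 A
830 A = 830 A

830 A < 9.03 kA < 82.1 kA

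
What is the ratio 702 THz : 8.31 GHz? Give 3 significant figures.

84500

(702e12) / (8.31e9) = 84.48e3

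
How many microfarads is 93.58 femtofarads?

femto = 1e-15, micro = 1e-6; factor is 1e-9.
93.58 × 1e-9 = 0.00000009358

0.00000009358 microfarads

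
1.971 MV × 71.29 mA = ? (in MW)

0.14051259 MW

1.971e6 × 71.29e-3 = 140.51259e3 W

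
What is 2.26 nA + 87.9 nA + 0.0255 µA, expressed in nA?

In nA:
  2.26 nA → 2.26
  87.9 nA → 87.9
  0.0255 µA = 0.0255e3 nA = 25.5
Sum: 2.26 + 87.9 + 25.5 = 115.66

115.66 nA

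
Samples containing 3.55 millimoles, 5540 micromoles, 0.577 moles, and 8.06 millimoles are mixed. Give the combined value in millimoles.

594.15 millimoles

In millimoles:
  3.55 millimoles → 3.55
  5540 micromoles = 5540 × 10^-3 millimoles = 5.54
  0.577 moles = 0.577 × 10^3 millimoles = 577
  8.06 millimoles → 8.06
Sum: 3.55 + 5.54 + 577 + 8.06 = 594.15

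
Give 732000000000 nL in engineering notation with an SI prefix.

= 732 L; mantissa already in [1, 1000).

732 L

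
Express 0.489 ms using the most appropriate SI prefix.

489 µs

= 489 × 10^-6 s; 10^-6 is micro.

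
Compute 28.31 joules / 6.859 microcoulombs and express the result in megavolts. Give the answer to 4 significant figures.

(28.31) / (6.859e-6) = 4.12742e6 V

4.127 megavolts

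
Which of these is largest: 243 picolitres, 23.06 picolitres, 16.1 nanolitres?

243 picolitres = 0.000000000243 litres
23.06 picolitres = 0.00000000002306 litres
16.1 nanolitres = 0.0000000161 litres

16.1 nanolitres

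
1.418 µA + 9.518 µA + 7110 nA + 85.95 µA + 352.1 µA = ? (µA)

456.096 µA

In µA:
  1.418 µA → 1.418
  9.518 µA → 9.518
  7110 nA = 7110 × 10⁻³ µA = 7.11
  85.95 µA → 85.95
  352.1 µA → 352.1
Sum: 1.418 + 9.518 + 7.11 + 85.95 + 352.1 = 456.096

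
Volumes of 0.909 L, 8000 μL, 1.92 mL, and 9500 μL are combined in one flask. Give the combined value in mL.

In mL:
  0.909 L = 0.909 × 10^3 mL = 909
  8000 μL = 8000 × 10^-3 mL = 8
  1.92 mL → 1.92
  9500 μL = 9500 × 10^-3 mL = 9.5
Sum: 909 + 8 + 1.92 + 9.5 = 928.42

928.42 mL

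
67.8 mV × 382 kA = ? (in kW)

67.8 × 10⁻³ × 382 × 10³ = 25899.6 W

25.8996 kW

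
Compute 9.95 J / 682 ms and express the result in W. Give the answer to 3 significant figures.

14.6 W

(9.95) / (682 × 10^-3) = 0.014589 × 10^3 W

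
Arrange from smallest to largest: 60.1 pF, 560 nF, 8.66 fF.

60.1 pF = 0.0000000000601 F
560 nF = 0.00000056 F
8.66 fF = 0.00000000000000866 F

8.66 fF < 60.1 pF < 560 nF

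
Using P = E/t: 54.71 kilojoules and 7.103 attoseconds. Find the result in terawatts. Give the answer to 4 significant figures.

(54.71e3) / (7.103e-18) = 7.70238e21 W

7702000000 terawatts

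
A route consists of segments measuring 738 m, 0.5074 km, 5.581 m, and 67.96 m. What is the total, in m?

1318.941 m

In m:
  738 m → 738
  0.5074 km = 0.5074e3 m = 507.4
  5.581 m → 5.581
  67.96 m → 67.96
Sum: 738 + 507.4 + 5.581 + 67.96 = 1318.941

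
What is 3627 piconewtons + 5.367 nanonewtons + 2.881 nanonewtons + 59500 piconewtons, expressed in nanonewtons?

In nanonewtons:
  3627 piconewtons = 3627 × 10^-3 nanonewtons = 3.627
  5.367 nanonewtons → 5.367
  2.881 nanonewtons → 2.881
  59500 piconewtons = 59500 × 10^-3 nanonewtons = 59.5
Sum: 3.627 + 5.367 + 2.881 + 59.5 = 71.375

71.375 nanonewtons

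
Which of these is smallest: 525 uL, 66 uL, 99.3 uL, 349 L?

525 uL = 0.000525 L
66 uL = 0.000066 L
99.3 uL = 0.0000993 L
349 L = 349 L

66 uL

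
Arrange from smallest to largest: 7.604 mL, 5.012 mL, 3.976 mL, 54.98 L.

3.976 mL < 5.012 mL < 7.604 mL < 54.98 L

7.604 mL = 0.007604 L
5.012 mL = 0.005012 L
3.976 mL = 0.003976 L
54.98 L = 54.98 L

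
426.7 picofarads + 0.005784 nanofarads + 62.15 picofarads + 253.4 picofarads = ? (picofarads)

748.034 picofarads

In picofarads:
  426.7 picofarads → 426.7
  0.005784 nanofarads = 0.005784 × 10³ picofarads = 5.784
  62.15 picofarads → 62.15
  253.4 picofarads → 253.4
Sum: 426.7 + 5.784 + 62.15 + 253.4 = 748.034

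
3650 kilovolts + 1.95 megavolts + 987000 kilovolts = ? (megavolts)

In megavolts:
  3650 kilovolts = 3650e-3 megavolts = 3.65
  1.95 megavolts → 1.95
  987000 kilovolts = 987000e-3 megavolts = 987
Sum: 3.65 + 1.95 + 987 = 992.6

992.6 megavolts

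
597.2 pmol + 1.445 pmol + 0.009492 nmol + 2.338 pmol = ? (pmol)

610.475 pmol

In pmol:
  597.2 pmol → 597.2
  1.445 pmol → 1.445
  0.009492 nmol = 0.009492 × 10^3 pmol = 9.492
  2.338 pmol → 2.338
Sum: 597.2 + 1.445 + 9.492 + 2.338 = 610.475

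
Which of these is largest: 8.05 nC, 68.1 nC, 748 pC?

68.1 nC

8.05 nC = 0.00000000805 C
68.1 nC = 0.0000000681 C
748 pC = 0.000000000748 C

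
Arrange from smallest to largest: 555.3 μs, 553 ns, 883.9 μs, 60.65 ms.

555.3 μs = 0.0005553 s
553 ns = 0.000000553 s
883.9 μs = 0.0008839 s
60.65 ms = 0.06065 s

553 ns < 555.3 μs < 883.9 μs < 60.65 ms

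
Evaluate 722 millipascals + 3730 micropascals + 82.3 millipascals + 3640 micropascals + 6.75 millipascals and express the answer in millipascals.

818.42 millipascals

In millipascals:
  722 millipascals → 722
  3730 micropascals = 3730 × 10^-3 millipascals = 3.73
  82.3 millipascals → 82.3
  3640 micropascals = 3640 × 10^-3 millipascals = 3.64
  6.75 millipascals → 6.75
Sum: 722 + 3.73 + 82.3 + 3.64 + 6.75 = 818.42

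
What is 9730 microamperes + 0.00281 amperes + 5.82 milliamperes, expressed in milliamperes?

In milliamperes:
  9730 microamperes = 9730 × 10⁻³ milliamperes = 9.73
  0.00281 amperes = 0.00281 × 10³ milliamperes = 2.81
  5.82 milliamperes → 5.82
Sum: 9.73 + 2.81 + 5.82 = 18.36

18.36 milliamperes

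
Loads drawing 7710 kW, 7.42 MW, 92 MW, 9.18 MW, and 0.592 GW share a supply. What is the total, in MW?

In MW:
  7710 kW = 7710e-3 MW = 7.71
  7.42 MW → 7.42
  92 MW → 92
  9.18 MW → 9.18
  0.592 GW = 0.592e3 MW = 592
Sum: 7.71 + 7.42 + 92 + 9.18 + 592 = 708.31

708.31 MW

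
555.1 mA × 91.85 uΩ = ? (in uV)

555.1 × 10⁻³ × 91.85 × 10⁻⁶ = 50985.935 × 10⁻⁹ V

50.985935 uV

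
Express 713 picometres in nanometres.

pico = 1e-12, nano = 1e-9; factor is 1e-3.
713 × 1e-3 = 0.713

0.713 nanometres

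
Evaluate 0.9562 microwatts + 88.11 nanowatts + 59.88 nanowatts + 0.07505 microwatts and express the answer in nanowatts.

1179.24 nanowatts

In nanowatts:
  0.9562 microwatts = 0.9562 × 10^3 nanowatts = 956.2
  88.11 nanowatts → 88.11
  59.88 nanowatts → 59.88
  0.07505 microwatts = 0.07505 × 10^3 nanowatts = 75.05
Sum: 956.2 + 88.11 + 59.88 + 75.05 = 1179.24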